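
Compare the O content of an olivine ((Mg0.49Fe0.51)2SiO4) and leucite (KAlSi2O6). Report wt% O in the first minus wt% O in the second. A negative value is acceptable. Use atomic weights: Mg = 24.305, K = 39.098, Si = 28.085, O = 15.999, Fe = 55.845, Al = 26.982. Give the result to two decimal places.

O in (Mg0.49Fe0.51)2SiO4: molar mass 172.862 g/mol; 4×15.999 = 63.996 g → 37.02 wt%.
O in KAlSi2O6: molar mass 218.244 g/mol; 6×15.999 = 95.994 g → 43.98 wt%.
Difference = 37.02 − 43.98 = -6.96 percentage points.

-6.96 percentage points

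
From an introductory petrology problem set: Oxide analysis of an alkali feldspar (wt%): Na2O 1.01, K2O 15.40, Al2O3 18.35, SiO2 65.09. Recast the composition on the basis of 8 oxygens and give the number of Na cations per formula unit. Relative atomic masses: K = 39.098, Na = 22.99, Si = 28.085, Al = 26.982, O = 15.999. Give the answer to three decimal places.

Na2O (M=61.979): mol = 0.01630; Na = 0.03260, O = 0.01630.
K2O (M=94.195): mol = 0.16349; K = 0.32698, O = 0.16349.
Al2O3 (M=101.961): mol = 0.17997; Al = 0.35994, O = 0.53991.
SiO2 (M=60.083): mol = 1.08333; Si = 1.08333, O = 2.16666.
ΣO = 2.88636; factor = 8/ΣO = 2.77166.
Na apfu = 0.03260 × 2.77166 = 0.090.

0.090 Na apfu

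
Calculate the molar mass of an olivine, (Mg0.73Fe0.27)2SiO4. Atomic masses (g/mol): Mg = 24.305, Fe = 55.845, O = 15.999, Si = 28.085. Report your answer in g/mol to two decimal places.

157.72 g/mol

M = 1.46·24.305 + 0.54·55.845 + 1·28.085 + 4·15.999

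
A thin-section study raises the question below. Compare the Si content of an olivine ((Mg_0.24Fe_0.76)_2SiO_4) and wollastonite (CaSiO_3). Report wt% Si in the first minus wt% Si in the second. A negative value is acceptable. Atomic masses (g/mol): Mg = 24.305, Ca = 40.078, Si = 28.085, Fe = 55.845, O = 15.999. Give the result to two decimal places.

-9.29 percentage points

M((Mg_0.24Fe_0.76)_2SiO_4) = 188.632 g/mol, so wt% Si = 28.085/188.632 × 100 = 14.89%.
M(CaSiO_3) = 116.160 g/mol, so wt% Si = 28.085/116.160 × 100 = 24.18%.
14.89 − 24.18 = -9.29 pp.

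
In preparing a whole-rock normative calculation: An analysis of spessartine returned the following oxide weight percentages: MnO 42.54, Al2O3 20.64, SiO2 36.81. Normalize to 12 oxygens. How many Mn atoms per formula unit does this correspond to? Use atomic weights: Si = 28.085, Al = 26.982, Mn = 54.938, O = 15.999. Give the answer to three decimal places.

2.959 Mn apfu

MnO: 42.54/70.937 = 0.59969 mol → 0.59969 mol Mn, 0.59969 mol O.
Al2O3: 20.64/101.961 = 0.20243 mol → 0.40486 mol Al, 0.60729 mol O.
SiO2: 36.81/60.083 = 0.61265 mol → 0.61265 mol Si, 1.22530 mol O.
Total oxygen = 2.43228 mol. Normalization factor = 12/2.43228 = 4.93364.
Mn per 12 O = 0.59969 × 4.93364 = 2.959.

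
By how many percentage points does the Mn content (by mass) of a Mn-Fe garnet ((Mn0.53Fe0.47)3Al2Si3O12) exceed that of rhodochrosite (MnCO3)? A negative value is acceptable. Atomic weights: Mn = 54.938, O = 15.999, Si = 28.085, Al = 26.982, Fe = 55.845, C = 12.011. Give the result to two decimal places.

First mineral: 87.351 g Mn in 496.300 g formula = 17.60 wt% Mn.
Second mineral: 54.938 g Mn in 114.946 g formula = 47.79 wt% Mn.
17.60% − 47.79% gives a difference of -30.19 percentage points.

-30.19 percentage points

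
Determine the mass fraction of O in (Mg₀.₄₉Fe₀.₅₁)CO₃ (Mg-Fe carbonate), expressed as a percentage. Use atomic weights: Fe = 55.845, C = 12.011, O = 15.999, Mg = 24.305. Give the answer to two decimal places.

M((Mg₀.₄₉Fe₀.₅₁)CO₃) = 100.398 g/mol.
O contributes 3 × 15.999 = 47.997 g per mole.
47.997/100.398 = 0.4781 → 47.81%.

47.81 wt%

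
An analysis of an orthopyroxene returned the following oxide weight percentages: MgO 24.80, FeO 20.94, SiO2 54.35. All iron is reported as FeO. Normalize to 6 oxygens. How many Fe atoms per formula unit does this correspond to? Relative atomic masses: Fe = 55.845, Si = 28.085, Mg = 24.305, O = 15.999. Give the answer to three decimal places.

MgO (M=40.304): mol = 0.61532; Mg = 0.61532, O = 0.61532.
FeO (M=71.844): mol = 0.29146; Fe = 0.29146, O = 0.29146.
SiO2 (M=60.083): mol = 0.90458; Si = 0.90458, O = 1.80916.
ΣO = 2.71594; factor = 6/ΣO = 2.20918.
Fe apfu = 0.29146 × 2.20918 = 0.644.

0.644 Fe apfu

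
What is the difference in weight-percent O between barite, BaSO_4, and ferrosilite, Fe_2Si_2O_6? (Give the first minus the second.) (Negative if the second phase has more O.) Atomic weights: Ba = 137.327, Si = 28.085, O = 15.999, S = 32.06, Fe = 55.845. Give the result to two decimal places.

M(BaSO_4) = 233.383 g/mol, so wt% O = 63.996/233.383 × 100 = 27.42%.
M(Fe_2Si_2O_6) = 263.854 g/mol, so wt% O = 95.994/263.854 × 100 = 36.38%.
27.42 − 36.38 = -8.96 pp.

-8.96 percentage points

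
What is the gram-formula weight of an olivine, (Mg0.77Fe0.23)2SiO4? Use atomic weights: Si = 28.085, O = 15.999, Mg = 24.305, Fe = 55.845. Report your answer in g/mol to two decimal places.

155.20 g/mol

M = 1.54·24.305 + 0.46·55.845 + 1·28.085 + 4·15.999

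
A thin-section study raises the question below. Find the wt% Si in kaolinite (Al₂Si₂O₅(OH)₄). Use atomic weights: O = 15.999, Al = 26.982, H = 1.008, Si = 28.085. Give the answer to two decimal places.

Molar mass of Al₂Si₂O₅(OH)₄: 2×26.982 + 2×28.085 + 9×15.999 + 4×1.008 = 258.157 g/mol.
Mass of Si per formula unit: 2 × 28.085 = 56.170 g.
Weight fraction Si = 56.170 / 258.157 = 0.2176.

21.76 mass %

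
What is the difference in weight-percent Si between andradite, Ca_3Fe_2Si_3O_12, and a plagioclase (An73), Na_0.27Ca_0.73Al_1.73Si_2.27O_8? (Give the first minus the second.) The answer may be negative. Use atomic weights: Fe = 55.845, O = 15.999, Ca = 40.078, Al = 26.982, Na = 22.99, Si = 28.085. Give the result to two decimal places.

M(Ca_3Fe_2Si_3O_12) = 508.167 g/mol, so wt% Si = 84.255/508.167 × 100 = 16.58%.
M(Na_0.27Ca_0.73Al_1.73Si_2.27O_8) = 273.888 g/mol, so wt% Si = 63.753/273.888 × 100 = 23.28%.
16.58 − 23.28 = -6.70 pp.

-6.70 percentage points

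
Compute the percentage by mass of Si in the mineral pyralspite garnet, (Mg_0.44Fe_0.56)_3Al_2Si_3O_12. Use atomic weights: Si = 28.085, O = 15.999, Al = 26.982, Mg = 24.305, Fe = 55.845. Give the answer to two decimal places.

M((Mg_0.44Fe_0.56)_3Al_2Si_3O_12) = 456.109 g/mol.
Si contributes 3 × 28.085 = 84.255 g per mole.
84.255/456.109 = 0.1847 → 18.47%.

18.47 weight percent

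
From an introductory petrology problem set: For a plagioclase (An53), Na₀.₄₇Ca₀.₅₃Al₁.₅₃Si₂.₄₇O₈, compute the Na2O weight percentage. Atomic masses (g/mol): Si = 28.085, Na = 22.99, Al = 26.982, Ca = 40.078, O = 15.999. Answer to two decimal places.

5.38 wt%

Formula mass = 270.691 g/mol.
0.47 Na → 0.2350 mol Na2O per formula unit; M(Na2O) = 61.979, so Na2O mass = 14.565 g.
14.565/270.691 × 100 = 5.38 wt%.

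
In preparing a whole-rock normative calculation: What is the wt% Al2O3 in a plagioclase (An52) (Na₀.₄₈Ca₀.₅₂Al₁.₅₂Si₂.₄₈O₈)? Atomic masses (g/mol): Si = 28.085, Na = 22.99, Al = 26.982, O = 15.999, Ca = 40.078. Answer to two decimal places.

M(Na₀.₄₈Ca₀.₅₂Al₁.₅₂Si₂.₄₈O₈) = 270.531 g/mol; M(Al2O3) = 101.961 g/mol.
Moles Al2O3 per formula unit = 1.52 Al ÷ 2 = 0.7600.
Al2O3 fraction = (0.7600 × 101.961) / 270.531 = 77.490/270.531 = 0.2864.

28.64 wt%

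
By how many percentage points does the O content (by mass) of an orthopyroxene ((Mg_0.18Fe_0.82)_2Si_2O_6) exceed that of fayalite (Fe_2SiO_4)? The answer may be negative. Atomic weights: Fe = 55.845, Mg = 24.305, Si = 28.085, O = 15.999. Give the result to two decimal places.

6.61 percentage points

First mineral: 95.994 g O in 252.500 g formula = 38.02 wt% O.
Second mineral: 63.996 g O in 203.771 g formula = 31.41 wt% O.
38.02% − 31.41% gives a difference of 6.61 percentage points.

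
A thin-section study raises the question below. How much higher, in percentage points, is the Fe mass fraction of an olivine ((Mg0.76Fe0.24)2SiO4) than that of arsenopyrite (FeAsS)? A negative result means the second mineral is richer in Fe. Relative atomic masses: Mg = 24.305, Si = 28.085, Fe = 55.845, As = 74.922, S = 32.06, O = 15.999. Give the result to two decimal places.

Fe in (Mg0.76Fe0.24)2SiO4: molar mass 155.830 g/mol; 0.48×55.845 = 26.806 g → 17.20 wt%.
Fe in FeAsS: molar mass 162.827 g/mol; 1×55.845 = 55.845 g → 34.30 wt%.
Difference = 17.20 − 34.30 = -17.10 percentage points.

-17.10 percentage points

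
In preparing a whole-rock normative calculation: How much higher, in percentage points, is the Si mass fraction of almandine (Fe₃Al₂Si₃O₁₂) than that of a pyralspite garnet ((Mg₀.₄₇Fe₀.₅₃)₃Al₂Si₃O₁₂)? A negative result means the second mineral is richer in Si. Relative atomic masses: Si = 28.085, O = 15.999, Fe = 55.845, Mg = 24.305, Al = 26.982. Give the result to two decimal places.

-1.66 percentage points

M(Fe₃Al₂Si₃O₁₂) = 497.742 g/mol, so wt% Si = 84.255/497.742 × 100 = 16.93%.
M((Mg₀.₄₇Fe₀.₅₃)₃Al₂Si₃O₁₂) = 453.271 g/mol, so wt% Si = 84.255/453.271 × 100 = 18.59%.
16.93 − 18.59 = -1.66 pp.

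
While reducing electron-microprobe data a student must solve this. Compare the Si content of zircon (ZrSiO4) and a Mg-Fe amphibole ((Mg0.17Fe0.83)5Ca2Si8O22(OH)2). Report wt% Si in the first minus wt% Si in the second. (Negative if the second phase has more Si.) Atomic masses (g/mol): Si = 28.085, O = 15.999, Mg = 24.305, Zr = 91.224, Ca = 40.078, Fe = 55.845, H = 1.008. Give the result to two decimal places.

Si in ZrSiO4: molar mass 183.305 g/mol; 1×28.085 = 28.085 g → 15.32 wt%.
Si in (Mg0.17Fe0.83)5Ca2Si8O22(OH)2: molar mass 943.244 g/mol; 8×28.085 = 224.680 g → 23.82 wt%.
Difference = 15.32 − 23.82 = -8.50 percentage points.

-8.50 percentage points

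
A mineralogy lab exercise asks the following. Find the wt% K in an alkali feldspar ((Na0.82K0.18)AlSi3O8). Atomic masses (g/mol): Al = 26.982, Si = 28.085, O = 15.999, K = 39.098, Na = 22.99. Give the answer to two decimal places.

Molar mass of (Na0.82K0.18)AlSi3O8: 0.82*22.99 + 0.18*39.098 + 1*26.982 + 3*28.085 + 8*15.999 = 265.118 g/mol.
Mass of K per formula unit: 0.18 × 39.098 = 7.038 g.
Weight fraction K = 7.038 / 265.118 = 0.0265.

2.65 wt%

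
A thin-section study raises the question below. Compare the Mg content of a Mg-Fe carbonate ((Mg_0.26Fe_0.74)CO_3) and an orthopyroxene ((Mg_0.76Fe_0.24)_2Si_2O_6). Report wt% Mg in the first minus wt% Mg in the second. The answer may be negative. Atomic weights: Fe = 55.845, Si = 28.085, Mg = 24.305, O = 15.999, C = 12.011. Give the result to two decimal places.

-11.24 percentage points

M((Mg_0.26Fe_0.74)CO_3) = 107.653 g/mol, so wt% Mg = 6.319/107.653 × 100 = 5.87%.
M((Mg_0.76Fe_0.24)_2Si_2O_6) = 215.913 g/mol, so wt% Mg = 36.944/215.913 × 100 = 17.11%.
5.87 − 17.11 = -11.24 pp.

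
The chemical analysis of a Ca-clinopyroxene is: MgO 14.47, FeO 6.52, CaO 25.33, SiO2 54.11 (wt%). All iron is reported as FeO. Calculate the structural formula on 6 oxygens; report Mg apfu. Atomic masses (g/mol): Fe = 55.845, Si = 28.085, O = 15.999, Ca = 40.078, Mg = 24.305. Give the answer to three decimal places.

MgO (M=40.304): mol = 0.35902; Mg = 0.35902, O = 0.35902.
FeO (M=71.844): mol = 0.09075; Fe = 0.09075, O = 0.09075.
CaO (M=56.077): mol = 0.45170; Ca = 0.45170, O = 0.45170.
SiO2 (M=60.083): mol = 0.90059; Si = 0.90059, O = 1.80118.
ΣO = 2.70265; factor = 6/ΣO = 2.22004.
Mg apfu = 0.35902 × 2.22004 = 0.797.

0.797 Mg apfu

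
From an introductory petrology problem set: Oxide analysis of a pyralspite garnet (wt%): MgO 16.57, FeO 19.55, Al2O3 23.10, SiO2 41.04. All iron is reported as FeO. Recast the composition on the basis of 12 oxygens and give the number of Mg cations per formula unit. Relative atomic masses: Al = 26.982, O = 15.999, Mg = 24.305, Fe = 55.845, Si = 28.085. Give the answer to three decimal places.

MgO (M=40.304): mol = 0.41113; Mg = 0.41113, O = 0.41113.
FeO (M=71.844): mol = 0.27212; Fe = 0.27212, O = 0.27212.
Al2O3 (M=101.961): mol = 0.22656; Al = 0.45312, O = 0.67968.
SiO2 (M=60.083): mol = 0.68306; Si = 0.68306, O = 1.36612.
ΣO = 2.72905; factor = 12/ΣO = 4.39713.
Mg apfu = 0.41113 × 4.39713 = 1.808.

1.808 Mg apfu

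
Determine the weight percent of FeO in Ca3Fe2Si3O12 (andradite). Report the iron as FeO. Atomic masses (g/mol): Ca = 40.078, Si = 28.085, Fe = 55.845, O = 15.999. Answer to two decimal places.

M(Ca3Fe2Si3O12) = 508.167 g/mol; M(FeO) = 71.844 g/mol.
Moles FeO per formula unit = 2 Fe ÷ 1 = 2.0000.
FeO fraction = (2.0000 × 71.844) / 508.167 = 143.688/508.167 = 0.2828.

28.28 wt%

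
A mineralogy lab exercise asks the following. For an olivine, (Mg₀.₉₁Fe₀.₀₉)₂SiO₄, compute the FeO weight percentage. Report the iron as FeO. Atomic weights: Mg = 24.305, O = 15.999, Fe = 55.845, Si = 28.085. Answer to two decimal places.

8.84 wt%

Formula mass = 146.368 g/mol.
0.18 Fe → 0.1800 mol FeO per formula unit; M(FeO) = 71.844, so FeO mass = 12.932 g.
12.932/146.368 × 100 = 8.84 wt%.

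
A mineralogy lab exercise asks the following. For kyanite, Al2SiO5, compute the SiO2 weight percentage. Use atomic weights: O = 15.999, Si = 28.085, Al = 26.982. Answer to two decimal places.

37.08 wt%

M(Al2SiO5) = 162.044 g/mol; M(SiO2) = 60.083 g/mol.
Moles SiO2 per formula unit = 1 Si ÷ 1 = 1.0000.
SiO2 fraction = (1.0000 × 60.083) / 162.044 = 60.083/162.044 = 0.3708.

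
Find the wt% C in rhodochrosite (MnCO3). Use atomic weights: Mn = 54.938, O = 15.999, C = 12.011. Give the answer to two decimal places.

10.45 wt%

Molar mass of MnCO3: 1·54.938 + 1·12.011 + 3·15.999 = 114.946 g/mol.
Mass of C per formula unit: 1 × 12.011 = 12.011 g.
Weight fraction C = 12.011 / 114.946 = 0.1045.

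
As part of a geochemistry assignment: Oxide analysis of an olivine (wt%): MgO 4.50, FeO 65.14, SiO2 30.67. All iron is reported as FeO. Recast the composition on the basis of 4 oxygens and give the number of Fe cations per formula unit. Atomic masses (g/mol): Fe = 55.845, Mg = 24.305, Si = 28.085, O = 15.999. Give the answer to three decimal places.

MgO (M=40.304): mol = 0.11165; Mg = 0.11165, O = 0.11165.
FeO (M=71.844): mol = 0.90669; Fe = 0.90669, O = 0.90669.
SiO2 (M=60.083): mol = 0.51046; Si = 0.51046, O = 1.02092.
ΣO = 2.03926; factor = 4/ΣO = 1.96150.
Fe apfu = 0.90669 × 1.96150 = 1.778.

1.778 Fe apfu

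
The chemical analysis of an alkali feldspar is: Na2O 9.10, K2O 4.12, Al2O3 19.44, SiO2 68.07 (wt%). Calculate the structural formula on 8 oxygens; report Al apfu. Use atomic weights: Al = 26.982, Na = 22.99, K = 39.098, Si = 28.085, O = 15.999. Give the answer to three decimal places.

1.007 Al apfu

9.10 wt% Na2O ÷ 61.979 g/mol = 0.14682 mol, giving 0.29364 Na and 0.14682 O.
4.12 wt% K2O ÷ 94.195 g/mol = 0.04374 mol, giving 0.08748 K and 0.04374 O.
19.44 wt% Al2O3 ÷ 101.961 g/mol = 0.19066 mol, giving 0.38132 Al and 0.57198 O.
68.07 wt% SiO2 ÷ 60.083 g/mol = 1.13293 mol, giving 1.13293 Si and 2.26586 O.
Oxygen sums to 3.02840; scaling by 8/3.02840 = 2.64166 puts the formula on 8 O.
Al: 0.38132 × 2.64166 = 1.007 atoms per formula unit.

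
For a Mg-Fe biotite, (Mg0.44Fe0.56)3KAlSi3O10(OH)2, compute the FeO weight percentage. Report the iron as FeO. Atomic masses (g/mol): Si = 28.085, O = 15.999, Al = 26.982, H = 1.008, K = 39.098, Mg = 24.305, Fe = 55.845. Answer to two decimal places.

25.67 wt%

M((Mg0.44Fe0.56)3KAlSi3O10(OH)2) = 470.241 g/mol; M(FeO) = 71.844 g/mol.
Moles FeO per formula unit = 1.68 Fe ÷ 1 = 1.6800.
FeO fraction = (1.6800 × 71.844) / 470.241 = 120.698/470.241 = 0.2567.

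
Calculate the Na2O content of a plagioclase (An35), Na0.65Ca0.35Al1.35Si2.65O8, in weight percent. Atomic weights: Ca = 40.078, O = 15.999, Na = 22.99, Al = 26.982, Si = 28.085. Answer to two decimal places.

Formula mass = 267.814 g/mol.
0.65 Na → 0.3250 mol Na2O per formula unit; M(Na2O) = 61.979, so Na2O mass = 20.143 g.
20.143/267.814 × 100 = 7.52 wt%.

7.52 wt%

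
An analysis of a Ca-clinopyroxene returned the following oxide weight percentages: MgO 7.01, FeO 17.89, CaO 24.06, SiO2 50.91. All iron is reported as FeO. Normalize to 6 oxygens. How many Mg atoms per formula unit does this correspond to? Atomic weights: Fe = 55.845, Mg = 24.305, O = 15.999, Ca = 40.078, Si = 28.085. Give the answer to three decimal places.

0.410 Mg apfu

7.01 wt% MgO ÷ 40.304 g/mol = 0.17393 mol, giving 0.17393 Mg and 0.17393 O.
17.89 wt% FeO ÷ 71.844 g/mol = 0.24901 mol, giving 0.24901 Fe and 0.24901 O.
24.06 wt% CaO ÷ 56.077 g/mol = 0.42905 mol, giving 0.42905 Ca and 0.42905 O.
50.91 wt% SiO2 ÷ 60.083 g/mol = 0.84733 mol, giving 0.84733 Si and 1.69466 O.
Oxygen sums to 2.54665; scaling by 6/2.54665 = 2.35604 puts the formula on 6 O.
Mg: 0.17393 × 2.35604 = 0.410 atoms per formula unit.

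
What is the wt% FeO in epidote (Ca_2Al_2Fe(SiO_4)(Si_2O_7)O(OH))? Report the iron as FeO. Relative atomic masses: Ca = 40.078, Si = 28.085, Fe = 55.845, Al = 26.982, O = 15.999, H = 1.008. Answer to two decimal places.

M(Ca_2Al_2Fe(SiO_4)(Si_2O_7)O(OH)) = 483.215 g/mol; M(FeO) = 71.844 g/mol.
Moles FeO per formula unit = 1 Fe ÷ 1 = 1.0000.
FeO fraction = (1.0000 × 71.844) / 483.215 = 71.844/483.215 = 0.1487.

14.87 wt%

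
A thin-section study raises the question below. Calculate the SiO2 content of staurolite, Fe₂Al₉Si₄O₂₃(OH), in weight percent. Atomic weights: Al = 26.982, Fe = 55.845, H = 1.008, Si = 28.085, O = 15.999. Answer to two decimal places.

28.21 wt%

Formula mass = 851.852 g/mol.
4 Si → 4.0000 mol SiO2 per formula unit; M(SiO2) = 60.083, so SiO2 mass = 240.332 g.
240.332/851.852 × 100 = 28.21 wt%.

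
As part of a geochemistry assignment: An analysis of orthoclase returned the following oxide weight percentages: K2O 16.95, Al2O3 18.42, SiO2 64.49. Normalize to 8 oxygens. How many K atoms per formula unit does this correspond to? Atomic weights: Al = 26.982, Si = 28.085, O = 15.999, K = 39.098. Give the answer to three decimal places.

K2O (M=94.195): mol = 0.17995; K = 0.35990, O = 0.17995.
Al2O3 (M=101.961): mol = 0.18066; Al = 0.36132, O = 0.54198.
SiO2 (M=60.083): mol = 1.07335; Si = 1.07335, O = 2.14670.
ΣO = 2.86863; factor = 8/ΣO = 2.78879.
K apfu = 0.35990 × 2.78879 = 1.004.

1.004 K apfu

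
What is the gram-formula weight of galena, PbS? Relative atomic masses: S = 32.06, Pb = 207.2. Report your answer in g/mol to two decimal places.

239.26 g/mol

Pb: 1 × 207.2 = 207.2000
S: 1 × 32.06 = 32.0600
Summing the contributions gives the formula mass.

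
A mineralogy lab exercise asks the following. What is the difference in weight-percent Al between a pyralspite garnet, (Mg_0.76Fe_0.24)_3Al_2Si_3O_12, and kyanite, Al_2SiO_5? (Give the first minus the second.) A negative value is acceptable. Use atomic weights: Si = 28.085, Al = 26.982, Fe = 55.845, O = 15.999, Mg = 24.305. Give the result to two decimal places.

-20.63 percentage points

Al in (Mg_0.76Fe_0.24)_3Al_2Si_3O_12: molar mass 425.831 g/mol; 2×26.982 = 53.964 g → 12.67 wt%.
Al in Al_2SiO_5: molar mass 162.044 g/mol; 2×26.982 = 53.964 g → 33.30 wt%.
Difference = 12.67 − 33.30 = -20.63 percentage points.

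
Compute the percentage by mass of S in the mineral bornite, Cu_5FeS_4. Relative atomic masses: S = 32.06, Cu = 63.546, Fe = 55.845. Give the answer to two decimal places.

25.56 mass %

M(Cu_5FeS_4) = 501.815 g/mol.
S contributes 4 × 32.06 = 128.240 g per mole.
128.240/501.815 = 0.2556 → 25.56%.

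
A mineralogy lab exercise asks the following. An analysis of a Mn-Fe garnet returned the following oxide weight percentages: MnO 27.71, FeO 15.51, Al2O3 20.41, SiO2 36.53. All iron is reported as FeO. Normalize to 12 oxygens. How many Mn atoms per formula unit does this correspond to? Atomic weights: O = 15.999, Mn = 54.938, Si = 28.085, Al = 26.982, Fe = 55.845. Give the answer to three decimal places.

1.935 Mn apfu

MnO: 27.71/70.937 = 0.39063 mol → 0.39063 mol Mn, 0.39063 mol O.
FeO: 15.51/71.844 = 0.21588 mol → 0.21588 mol Fe, 0.21588 mol O.
Al2O3: 20.41/101.961 = 0.20017 mol → 0.40034 mol Al, 0.60051 mol O.
SiO2: 36.53/60.083 = 0.60799 mol → 0.60799 mol Si, 1.21598 mol O.
Total oxygen = 2.42300 mol. Normalization factor = 12/2.42300 = 4.95254.
Mn per 12 O = 0.39063 × 4.95254 = 1.935.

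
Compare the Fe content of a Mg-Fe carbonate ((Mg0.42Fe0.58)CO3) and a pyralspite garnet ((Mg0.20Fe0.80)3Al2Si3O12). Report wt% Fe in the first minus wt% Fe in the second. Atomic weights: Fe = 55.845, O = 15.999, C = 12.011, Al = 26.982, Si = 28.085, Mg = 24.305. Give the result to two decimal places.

3.58 percentage points

M((Mg0.42Fe0.58)CO3) = 102.606 g/mol, so wt% Fe = 32.390/102.606 × 100 = 31.57%.
M((Mg0.20Fe0.80)3Al2Si3O12) = 478.818 g/mol, so wt% Fe = 134.028/478.818 × 100 = 27.99%.
31.57 − 27.99 = 3.58 pp.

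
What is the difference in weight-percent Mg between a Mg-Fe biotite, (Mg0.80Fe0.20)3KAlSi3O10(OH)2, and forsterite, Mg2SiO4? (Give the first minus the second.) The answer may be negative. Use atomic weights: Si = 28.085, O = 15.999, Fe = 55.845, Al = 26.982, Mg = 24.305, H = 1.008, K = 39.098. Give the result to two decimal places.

-21.18 percentage points

M((Mg0.80Fe0.20)3KAlSi3O10(OH)2) = 436.178 g/mol, so wt% Mg = 58.332/436.178 × 100 = 13.37%.
M(Mg2SiO4) = 140.691 g/mol, so wt% Mg = 48.610/140.691 × 100 = 34.55%.
13.37 − 34.55 = -21.18 pp.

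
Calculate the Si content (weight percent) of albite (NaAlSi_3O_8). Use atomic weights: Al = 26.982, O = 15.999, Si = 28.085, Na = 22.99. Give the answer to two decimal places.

32.13 weight percent

Formula mass = 1*22.99 + 1*26.982 + 3*28.085 + 8*15.999 = 262.219 g/mol, of which 84.255 g is Si.
So Si makes up 84.255/262.219 = 0.3213 of the mass, i.e. 32.13%.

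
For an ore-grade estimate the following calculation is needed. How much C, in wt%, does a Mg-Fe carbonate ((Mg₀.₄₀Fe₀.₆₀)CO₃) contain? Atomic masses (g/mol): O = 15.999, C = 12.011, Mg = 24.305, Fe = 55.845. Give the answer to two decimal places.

Formula mass = 0.40*24.305 + 0.60*55.845 + 1*12.011 + 3*15.999 = 103.237 g/mol, of which 12.011 g is C.
So C makes up 12.011/103.237 = 0.1163 of the mass, i.e. 11.63%.

11.63 wt%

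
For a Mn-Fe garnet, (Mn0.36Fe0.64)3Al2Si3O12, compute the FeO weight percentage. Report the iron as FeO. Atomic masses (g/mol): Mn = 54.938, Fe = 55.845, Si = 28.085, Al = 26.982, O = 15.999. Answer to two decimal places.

27.77 wt%

M((Mn0.36Fe0.64)3Al2Si3O12) = 496.762 g/mol; M(FeO) = 71.844 g/mol.
Moles FeO per formula unit = 1.92 Fe ÷ 1 = 1.9200.
FeO fraction = (1.9200 × 71.844) / 496.762 = 137.940/496.762 = 0.2777.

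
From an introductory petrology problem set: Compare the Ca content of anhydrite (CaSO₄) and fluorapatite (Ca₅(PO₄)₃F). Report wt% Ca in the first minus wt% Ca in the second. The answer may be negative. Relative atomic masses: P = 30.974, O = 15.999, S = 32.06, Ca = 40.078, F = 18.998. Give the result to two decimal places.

-10.30 percentage points

First mineral: 40.078 g Ca in 136.134 g formula = 29.44 wt% Ca.
Second mineral: 200.390 g Ca in 504.298 g formula = 39.74 wt% Ca.
29.44% − 39.74% gives a difference of -10.30 percentage points.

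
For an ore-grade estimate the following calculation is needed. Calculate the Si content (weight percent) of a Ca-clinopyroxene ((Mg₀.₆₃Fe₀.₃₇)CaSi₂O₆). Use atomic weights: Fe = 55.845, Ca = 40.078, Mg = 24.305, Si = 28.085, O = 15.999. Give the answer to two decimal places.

24.61 weight percent

Formula mass = 0.63·24.305 + 0.37·55.845 + 1·40.078 + 2·28.085 + 6·15.999 = 228.217 g/mol, of which 56.170 g is Si.
So Si makes up 56.170/228.217 = 0.2461 of the mass, i.e. 24.61%.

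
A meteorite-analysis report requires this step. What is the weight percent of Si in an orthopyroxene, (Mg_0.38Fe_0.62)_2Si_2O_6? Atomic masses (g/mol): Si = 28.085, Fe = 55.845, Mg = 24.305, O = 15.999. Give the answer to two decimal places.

23.42 wt%

M((Mg_0.38Fe_0.62)_2Si_2O_6) = 239.884 g/mol.
Si contributes 2 × 28.085 = 56.170 g per mole.
56.170/239.884 = 0.2342 → 23.42%.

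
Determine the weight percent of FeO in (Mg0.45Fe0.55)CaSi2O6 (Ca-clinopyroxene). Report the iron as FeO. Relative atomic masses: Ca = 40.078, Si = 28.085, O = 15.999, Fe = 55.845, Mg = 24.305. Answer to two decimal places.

Molar mass of (Mg0.45Fe0.55)CaSi2O6 = 0.45*24.305 + 0.55*55.845 + 1*40.078 + 2*28.085 + 6*15.999 = 233.894 g/mol.
Each formula unit contains 0.55 Fe, equivalent to 0.55/1 = 0.5500 mol FeO.
M(FeO) = 1×55.845 + 1×15.999 = 71.844 g/mol.
Mass of FeO per formula unit = 0.5500 × 71.844 = 39.514 g.
FeO wt% = 39.514 / 233.894 × 100 = 16.89%.

16.89 wt%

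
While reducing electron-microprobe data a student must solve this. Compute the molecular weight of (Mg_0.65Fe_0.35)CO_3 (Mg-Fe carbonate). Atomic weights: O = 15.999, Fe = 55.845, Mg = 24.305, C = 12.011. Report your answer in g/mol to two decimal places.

M = 0.65*24.305 + 0.35*55.845 + 1*12.011 + 3*15.999

95.35 g/mol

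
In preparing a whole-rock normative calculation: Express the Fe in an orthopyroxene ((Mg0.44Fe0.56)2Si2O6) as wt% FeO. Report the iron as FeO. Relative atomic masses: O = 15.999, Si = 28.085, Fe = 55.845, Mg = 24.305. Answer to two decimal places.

Molar mass of (Mg0.44Fe0.56)2Si2O6 = 0.88·24.305 + 1.12·55.845 + 2·28.085 + 6·15.999 = 236.099 g/mol.
Each formula unit contains 1.12 Fe, equivalent to 1.12/1 = 1.1200 mol FeO.
M(FeO) = 1×55.845 + 1×15.999 = 71.844 g/mol.
Mass of FeO per formula unit = 1.1200 × 71.844 = 80.465 g.
FeO wt% = 80.465 / 236.099 × 100 = 34.08%.

34.08 wt%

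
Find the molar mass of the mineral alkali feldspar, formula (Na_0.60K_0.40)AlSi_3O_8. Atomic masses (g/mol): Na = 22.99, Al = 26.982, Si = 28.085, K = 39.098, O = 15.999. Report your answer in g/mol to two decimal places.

M = 0.60(22.99) + 0.40(39.098) + 1(26.982) + 3(28.085) + 8(15.999)

268.66 g/mol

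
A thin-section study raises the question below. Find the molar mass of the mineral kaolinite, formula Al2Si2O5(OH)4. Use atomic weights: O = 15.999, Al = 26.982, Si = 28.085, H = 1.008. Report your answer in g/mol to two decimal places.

258.16 g/mol

The formula mass is the sum 2×26.982 + 2×28.085 + 9×15.999 + 4×1.008.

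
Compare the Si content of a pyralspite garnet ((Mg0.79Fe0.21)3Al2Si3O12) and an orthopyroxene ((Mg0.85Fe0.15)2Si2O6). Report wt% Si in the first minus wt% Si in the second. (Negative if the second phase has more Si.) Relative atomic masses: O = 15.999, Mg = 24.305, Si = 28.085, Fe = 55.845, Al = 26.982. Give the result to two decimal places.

M((Mg0.79Fe0.21)3Al2Si3O12) = 422.992 g/mol, so wt% Si = 84.255/422.992 × 100 = 19.92%.
M((Mg0.85Fe0.15)2Si2O6) = 210.236 g/mol, so wt% Si = 56.170/210.236 × 100 = 26.72%.
19.92 − 26.72 = -6.80 pp.

-6.80 percentage points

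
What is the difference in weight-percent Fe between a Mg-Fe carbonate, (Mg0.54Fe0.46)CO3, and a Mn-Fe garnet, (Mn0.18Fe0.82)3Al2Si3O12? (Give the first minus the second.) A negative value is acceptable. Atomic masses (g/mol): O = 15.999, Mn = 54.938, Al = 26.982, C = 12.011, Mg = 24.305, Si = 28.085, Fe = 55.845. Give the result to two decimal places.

-1.63 percentage points

M((Mg0.54Fe0.46)CO3) = 98.821 g/mol, so wt% Fe = 25.689/98.821 × 100 = 26.00%.
M((Mn0.18Fe0.82)3Al2Si3O12) = 497.252 g/mol, so wt% Fe = 137.379/497.252 × 100 = 27.63%.
26.00 − 27.63 = -1.63 pp.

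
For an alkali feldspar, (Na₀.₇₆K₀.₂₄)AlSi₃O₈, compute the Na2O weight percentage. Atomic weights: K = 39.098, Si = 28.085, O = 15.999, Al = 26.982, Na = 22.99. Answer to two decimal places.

M((Na₀.₇₆K₀.₂₄)AlSi₃O₈) = 266.085 g/mol; M(Na2O) = 61.979 g/mol.
Moles Na2O per formula unit = 0.76 Na ÷ 2 = 0.3800.
Na2O fraction = (0.3800 × 61.979) / 266.085 = 23.552/266.085 = 0.0885.

8.85 wt%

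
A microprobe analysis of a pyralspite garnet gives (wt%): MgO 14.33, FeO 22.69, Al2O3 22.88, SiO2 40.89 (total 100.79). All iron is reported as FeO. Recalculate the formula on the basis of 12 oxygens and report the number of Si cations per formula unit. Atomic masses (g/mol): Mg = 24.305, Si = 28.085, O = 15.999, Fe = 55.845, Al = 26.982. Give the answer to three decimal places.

MgO: 14.33/40.304 = 0.35555 mol → 0.35555 mol Mg, 0.35555 mol O.
FeO: 22.69/71.844 = 0.31582 mol → 0.31582 mol Fe, 0.31582 mol O.
Al2O3: 22.88/101.961 = 0.22440 mol → 0.44880 mol Al, 0.67320 mol O.
SiO2: 40.89/60.083 = 0.68056 mol → 0.68056 mol Si, 1.36112 mol O.
Total oxygen = 2.70569 mol. Normalization factor = 12/2.70569 = 4.43510.
Si per 12 O = 0.68056 × 4.43510 = 3.018.

3.018 Si apfu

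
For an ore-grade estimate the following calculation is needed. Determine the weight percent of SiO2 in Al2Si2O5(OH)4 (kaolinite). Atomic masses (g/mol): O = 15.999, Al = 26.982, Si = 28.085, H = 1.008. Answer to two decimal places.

46.55 wt%

Molar mass of Al2Si2O5(OH)4 = 2×26.982 + 2×28.085 + 9×15.999 + 4×1.008 = 258.157 g/mol.
Each formula unit contains 2 Si, equivalent to 2/1 = 2.0000 mol SiO2.
M(SiO2) = 1×28.085 + 2×15.999 = 60.083 g/mol.
Mass of SiO2 per formula unit = 2.0000 × 60.083 = 120.166 g.
SiO2 wt% = 120.166 / 258.157 × 100 = 46.55%.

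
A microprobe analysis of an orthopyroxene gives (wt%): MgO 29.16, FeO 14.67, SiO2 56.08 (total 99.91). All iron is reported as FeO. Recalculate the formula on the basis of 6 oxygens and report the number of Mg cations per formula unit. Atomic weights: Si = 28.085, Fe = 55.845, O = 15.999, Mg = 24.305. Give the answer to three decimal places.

29.16 wt% MgO ÷ 40.304 g/mol = 0.72350 mol, giving 0.72350 Mg and 0.72350 O.
14.67 wt% FeO ÷ 71.844 g/mol = 0.20419 mol, giving 0.20419 Fe and 0.20419 O.
56.08 wt% SiO2 ÷ 60.083 g/mol = 0.93338 mol, giving 0.93338 Si and 1.86676 O.
Oxygen sums to 2.79445; scaling by 6/2.79445 = 2.14711 puts the formula on 6 O.
Mg: 0.72350 × 2.14711 = 1.553 atoms per formula unit.

1.553 Mg apfu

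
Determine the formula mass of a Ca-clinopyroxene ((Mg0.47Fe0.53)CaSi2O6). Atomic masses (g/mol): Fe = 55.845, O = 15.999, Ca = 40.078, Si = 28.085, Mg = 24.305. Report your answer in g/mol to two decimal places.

The formula mass is the sum 0.47*24.305 + 0.53*55.845 + 1*40.078 + 2*28.085 + 6*15.999.

233.26 g/mol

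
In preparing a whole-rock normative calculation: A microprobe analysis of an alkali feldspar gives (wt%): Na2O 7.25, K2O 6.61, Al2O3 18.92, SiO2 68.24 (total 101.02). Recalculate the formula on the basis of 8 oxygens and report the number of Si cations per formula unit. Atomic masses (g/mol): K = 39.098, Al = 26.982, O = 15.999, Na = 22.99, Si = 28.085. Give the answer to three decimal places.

Na2O (M=61.979): mol = 0.11698; Na = 0.23396, O = 0.11698.
K2O (M=94.195): mol = 0.07017; K = 0.14034, O = 0.07017.
Al2O3 (M=101.961): mol = 0.18556; Al = 0.37112, O = 0.55668.
SiO2 (M=60.083): mol = 1.13576; Si = 1.13576, O = 2.27152.
ΣO = 3.01535; factor = 8/ΣO = 2.65309.
Si apfu = 1.13576 × 2.65309 = 3.013.

3.013 Si apfu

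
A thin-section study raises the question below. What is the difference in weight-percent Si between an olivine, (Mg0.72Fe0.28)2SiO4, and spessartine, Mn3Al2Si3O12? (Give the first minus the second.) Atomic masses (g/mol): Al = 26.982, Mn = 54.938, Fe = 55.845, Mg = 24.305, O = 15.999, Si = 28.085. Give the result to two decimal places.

0.72 percentage points

Si in (Mg0.72Fe0.28)2SiO4: molar mass 158.353 g/mol; 1×28.085 = 28.085 g → 17.74 wt%.
Si in Mn3Al2Si3O12: molar mass 495.021 g/mol; 3×28.085 = 84.255 g → 17.02 wt%.
Difference = 17.74 − 17.02 = 0.72 percentage points.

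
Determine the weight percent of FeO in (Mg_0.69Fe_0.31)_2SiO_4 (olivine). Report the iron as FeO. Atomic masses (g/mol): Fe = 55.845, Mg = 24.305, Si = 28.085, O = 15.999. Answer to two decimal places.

27.80 wt%

Molar mass of (Mg_0.69Fe_0.31)_2SiO_4 = 1.38×24.305 + 0.62×55.845 + 1×28.085 + 4×15.999 = 160.246 g/mol.
Each formula unit contains 0.62 Fe, equivalent to 0.62/1 = 0.6200 mol FeO.
M(FeO) = 1×55.845 + 1×15.999 = 71.844 g/mol.
Mass of FeO per formula unit = 0.6200 × 71.844 = 44.543 g.
FeO wt% = 44.543 / 160.246 × 100 = 27.80%.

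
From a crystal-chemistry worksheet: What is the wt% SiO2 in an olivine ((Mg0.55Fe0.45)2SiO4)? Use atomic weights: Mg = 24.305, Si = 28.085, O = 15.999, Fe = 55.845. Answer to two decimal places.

Formula mass = 169.077 g/mol.
1 Si → 1.0000 mol SiO2 per formula unit; M(SiO2) = 60.083, so SiO2 mass = 60.083 g.
60.083/169.077 × 100 = 35.54 wt%.

35.54 wt%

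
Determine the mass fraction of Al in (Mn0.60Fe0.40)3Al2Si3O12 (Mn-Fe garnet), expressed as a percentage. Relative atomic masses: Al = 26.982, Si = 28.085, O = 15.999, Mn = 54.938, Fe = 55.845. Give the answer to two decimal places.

10.88 wt%

Molar mass of (Mn0.60Fe0.40)3Al2Si3O12: 1.80×54.938 + 1.20×55.845 + 2×26.982 + 3×28.085 + 12×15.999 = 496.109 g/mol.
Mass of Al per formula unit: 2 × 26.982 = 53.964 g.
Weight fraction Al = 53.964 / 496.109 = 0.1088.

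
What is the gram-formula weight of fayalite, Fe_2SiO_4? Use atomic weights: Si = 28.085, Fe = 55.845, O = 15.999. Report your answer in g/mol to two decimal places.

203.77 g/mol

The formula mass is the sum 2×55.845 + 1×28.085 + 4×15.999.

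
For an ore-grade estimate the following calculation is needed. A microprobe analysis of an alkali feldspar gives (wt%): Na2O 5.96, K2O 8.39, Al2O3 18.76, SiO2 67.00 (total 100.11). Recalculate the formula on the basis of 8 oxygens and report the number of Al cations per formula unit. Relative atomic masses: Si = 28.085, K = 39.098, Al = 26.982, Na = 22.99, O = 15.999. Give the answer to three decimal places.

0.992 Al apfu

Na2O: 5.96/61.979 = 0.09616 mol → 0.19232 mol Na, 0.09616 mol O.
K2O: 8.39/94.195 = 0.08907 mol → 0.17814 mol K, 0.08907 mol O.
Al2O3: 18.76/101.961 = 0.18399 mol → 0.36798 mol Al, 0.55197 mol O.
SiO2: 67.00/60.083 = 1.11512 mol → 1.11512 mol Si, 2.23024 mol O.
Total oxygen = 2.96744 mol. Normalization factor = 8/2.96744 = 2.69593.
Al per 8 O = 0.36798 × 2.69593 = 0.992.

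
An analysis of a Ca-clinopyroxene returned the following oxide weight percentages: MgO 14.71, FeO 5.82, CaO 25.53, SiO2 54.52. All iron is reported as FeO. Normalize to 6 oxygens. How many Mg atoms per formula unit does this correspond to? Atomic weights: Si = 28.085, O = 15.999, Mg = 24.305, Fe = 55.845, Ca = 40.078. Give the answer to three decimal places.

MgO: 14.71/40.304 = 0.36498 mol → 0.36498 mol Mg, 0.36498 mol O.
FeO: 5.82/71.844 = 0.08101 mol → 0.08101 mol Fe, 0.08101 mol O.
CaO: 25.53/56.077 = 0.45527 mol → 0.45527 mol Ca, 0.45527 mol O.
SiO2: 54.52/60.083 = 0.90741 mol → 0.90741 mol Si, 1.81482 mol O.
Total oxygen = 2.71608 mol. Normalization factor = 6/2.71608 = 2.20907.
Mg per 6 O = 0.36498 × 2.20907 = 0.806.

0.806 Mg apfu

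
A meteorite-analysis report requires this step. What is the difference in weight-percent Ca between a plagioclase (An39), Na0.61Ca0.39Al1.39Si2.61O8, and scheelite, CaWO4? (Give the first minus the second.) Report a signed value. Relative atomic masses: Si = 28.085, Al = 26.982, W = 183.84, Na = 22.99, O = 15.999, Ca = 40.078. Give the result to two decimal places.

M(Na0.61Ca0.39Al1.39Si2.61O8) = 268.453 g/mol, so wt% Ca = 15.630/268.453 × 100 = 5.82%.
M(CaWO4) = 287.914 g/mol, so wt% Ca = 40.078/287.914 × 100 = 13.92%.
5.82 − 13.92 = -8.10 pp.

-8.10 percentage points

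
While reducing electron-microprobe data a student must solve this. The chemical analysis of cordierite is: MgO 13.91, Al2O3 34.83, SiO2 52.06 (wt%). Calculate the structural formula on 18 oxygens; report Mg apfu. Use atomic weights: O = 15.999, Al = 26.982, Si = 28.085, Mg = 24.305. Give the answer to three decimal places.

MgO: 13.91/40.304 = 0.34513 mol → 0.34513 mol Mg, 0.34513 mol O.
Al2O3: 34.83/101.961 = 0.34160 mol → 0.68320 mol Al, 1.02480 mol O.
SiO2: 52.06/60.083 = 0.86647 mol → 0.86647 mol Si, 1.73294 mol O.
Total oxygen = 3.10287 mol. Normalization factor = 18/3.10287 = 5.80108.
Mg per 18 O = 0.34513 × 5.80108 = 2.002.

2.002 Mg apfu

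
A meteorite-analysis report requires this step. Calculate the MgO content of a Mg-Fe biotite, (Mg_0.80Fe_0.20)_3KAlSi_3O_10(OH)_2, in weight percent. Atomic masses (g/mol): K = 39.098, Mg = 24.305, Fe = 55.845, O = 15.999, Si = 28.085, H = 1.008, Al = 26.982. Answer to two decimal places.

22.18 wt%

M((Mg_0.80Fe_0.20)_3KAlSi_3O_10(OH)_2) = 436.178 g/mol; M(MgO) = 40.304 g/mol.
Moles MgO per formula unit = 2.40 Mg ÷ 1 = 2.4000.
MgO fraction = (2.4000 × 40.304) / 436.178 = 96.730/436.178 = 0.2218.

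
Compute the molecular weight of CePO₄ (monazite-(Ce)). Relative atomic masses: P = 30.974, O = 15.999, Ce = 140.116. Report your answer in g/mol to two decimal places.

235.09 g/mol

M = 1*140.116 + 1*30.974 + 4*15.999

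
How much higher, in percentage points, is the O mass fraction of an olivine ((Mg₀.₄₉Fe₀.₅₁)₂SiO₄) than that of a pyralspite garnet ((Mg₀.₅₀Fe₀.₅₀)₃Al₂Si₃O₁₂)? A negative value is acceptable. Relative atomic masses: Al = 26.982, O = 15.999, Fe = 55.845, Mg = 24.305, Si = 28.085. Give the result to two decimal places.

-5.60 percentage points

O in (Mg₀.₄₉Fe₀.₅₁)₂SiO₄: molar mass 172.862 g/mol; 4×15.999 = 63.996 g → 37.02 wt%.
O in (Mg₀.₅₀Fe₀.₅₀)₃Al₂Si₃O₁₂: molar mass 450.432 g/mol; 12×15.999 = 191.988 g → 42.62 wt%.
Difference = 37.02 − 42.62 = -5.60 percentage points.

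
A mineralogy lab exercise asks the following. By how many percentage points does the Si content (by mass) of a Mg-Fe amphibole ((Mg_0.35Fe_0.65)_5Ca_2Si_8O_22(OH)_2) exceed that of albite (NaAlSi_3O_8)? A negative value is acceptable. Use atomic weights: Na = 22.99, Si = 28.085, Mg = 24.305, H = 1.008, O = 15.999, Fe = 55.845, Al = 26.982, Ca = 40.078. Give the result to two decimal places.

-7.57 percentage points

First mineral: 224.680 g Si in 914.858 g formula = 24.56 wt% Si.
Second mineral: 84.255 g Si in 262.219 g formula = 32.13 wt% Si.
24.56% − 32.13% gives a difference of -7.57 percentage points.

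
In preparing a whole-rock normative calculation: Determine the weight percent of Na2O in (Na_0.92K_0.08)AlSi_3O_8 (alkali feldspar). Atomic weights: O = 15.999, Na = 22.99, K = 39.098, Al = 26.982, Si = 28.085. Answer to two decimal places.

10.82 wt%

M((Na_0.92K_0.08)AlSi_3O_8) = 263.508 g/mol; M(Na2O) = 61.979 g/mol.
Moles Na2O per formula unit = 0.92 Na ÷ 2 = 0.4600.
Na2O fraction = (0.4600 × 61.979) / 263.508 = 28.510/263.508 = 0.1082.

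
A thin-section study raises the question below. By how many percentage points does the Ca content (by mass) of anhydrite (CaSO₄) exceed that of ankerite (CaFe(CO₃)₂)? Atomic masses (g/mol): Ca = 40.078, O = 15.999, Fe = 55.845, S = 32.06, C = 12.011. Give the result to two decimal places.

M(CaSO₄) = 136.134 g/mol, so wt% Ca = 40.078/136.134 × 100 = 29.44%.
M(CaFe(CO₃)₂) = 215.939 g/mol, so wt% Ca = 40.078/215.939 × 100 = 18.56%.
29.44 − 18.56 = 10.88 pp.

10.88 percentage points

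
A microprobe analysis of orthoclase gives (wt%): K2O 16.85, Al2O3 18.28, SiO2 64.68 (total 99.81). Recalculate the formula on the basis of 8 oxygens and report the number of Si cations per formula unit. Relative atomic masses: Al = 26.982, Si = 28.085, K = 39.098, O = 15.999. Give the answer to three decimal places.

K2O: 16.85/94.195 = 0.17888 mol → 0.35776 mol K, 0.17888 mol O.
Al2O3: 18.28/101.961 = 0.17928 mol → 0.35856 mol Al, 0.53784 mol O.
SiO2: 64.68/60.083 = 1.07651 mol → 1.07651 mol Si, 2.15302 mol O.
Total oxygen = 2.86974 mol. Normalization factor = 8/2.86974 = 2.78771.
Si per 8 O = 1.07651 × 2.78771 = 3.001.

3.001 Si apfu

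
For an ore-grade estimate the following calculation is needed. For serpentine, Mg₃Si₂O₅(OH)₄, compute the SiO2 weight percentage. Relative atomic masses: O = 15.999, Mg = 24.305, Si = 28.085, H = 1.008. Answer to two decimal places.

43.36 wt%

Molar mass of Mg₃Si₂O₅(OH)₄ = 3×24.305 + 2×28.085 + 9×15.999 + 4×1.008 = 277.108 g/mol.
Each formula unit contains 2 Si, equivalent to 2/1 = 2.0000 mol SiO2.
M(SiO2) = 1×28.085 + 2×15.999 = 60.083 g/mol.
Mass of SiO2 per formula unit = 2.0000 × 60.083 = 120.166 g.
SiO2 wt% = 120.166 / 277.108 × 100 = 43.36%.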